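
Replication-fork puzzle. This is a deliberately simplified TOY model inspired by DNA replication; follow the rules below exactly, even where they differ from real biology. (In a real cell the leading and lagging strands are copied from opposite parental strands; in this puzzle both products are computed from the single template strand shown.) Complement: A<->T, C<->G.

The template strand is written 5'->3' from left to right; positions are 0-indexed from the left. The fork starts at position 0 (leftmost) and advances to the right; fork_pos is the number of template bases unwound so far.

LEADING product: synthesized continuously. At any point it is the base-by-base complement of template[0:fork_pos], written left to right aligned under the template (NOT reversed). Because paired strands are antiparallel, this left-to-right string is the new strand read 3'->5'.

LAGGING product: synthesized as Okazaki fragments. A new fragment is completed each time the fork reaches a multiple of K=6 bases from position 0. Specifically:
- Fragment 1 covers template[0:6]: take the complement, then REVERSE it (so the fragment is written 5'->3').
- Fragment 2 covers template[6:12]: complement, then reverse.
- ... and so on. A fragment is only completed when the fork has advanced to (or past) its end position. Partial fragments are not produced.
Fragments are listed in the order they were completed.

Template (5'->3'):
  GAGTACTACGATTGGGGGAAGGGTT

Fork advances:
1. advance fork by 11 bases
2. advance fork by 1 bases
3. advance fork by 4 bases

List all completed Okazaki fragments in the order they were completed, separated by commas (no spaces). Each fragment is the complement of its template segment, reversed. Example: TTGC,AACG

Step 1: advance 11 -> fork_pos = 0 + 11 = 11. Reached multiple(s) of 6: 6 -> fragment 1 completed (1 total).
Step 2: advance 1 -> fork_pos = 11 + 1 = 12. Reached multiple(s) of 6: 12 -> fragment 2 completed (2 total).
Step 3: advance 4 -> fork_pos = 12 + 4 = 16. Next multiple of 6 is 18 (not reached); still 2 fragment(s).
Final fork_pos = 16, so 2 fragment(s) are complete. Build each: template segment -> complement -> reverse.
Fragment 1: template[0:6] = GAGTAC -> complement CTCATG -> reversed GTACTC
Fragment 2: template[6:12] = TACGAT -> complement ATGCTA -> reversed ATCGTA

Answer: GTACTC,ATCGTA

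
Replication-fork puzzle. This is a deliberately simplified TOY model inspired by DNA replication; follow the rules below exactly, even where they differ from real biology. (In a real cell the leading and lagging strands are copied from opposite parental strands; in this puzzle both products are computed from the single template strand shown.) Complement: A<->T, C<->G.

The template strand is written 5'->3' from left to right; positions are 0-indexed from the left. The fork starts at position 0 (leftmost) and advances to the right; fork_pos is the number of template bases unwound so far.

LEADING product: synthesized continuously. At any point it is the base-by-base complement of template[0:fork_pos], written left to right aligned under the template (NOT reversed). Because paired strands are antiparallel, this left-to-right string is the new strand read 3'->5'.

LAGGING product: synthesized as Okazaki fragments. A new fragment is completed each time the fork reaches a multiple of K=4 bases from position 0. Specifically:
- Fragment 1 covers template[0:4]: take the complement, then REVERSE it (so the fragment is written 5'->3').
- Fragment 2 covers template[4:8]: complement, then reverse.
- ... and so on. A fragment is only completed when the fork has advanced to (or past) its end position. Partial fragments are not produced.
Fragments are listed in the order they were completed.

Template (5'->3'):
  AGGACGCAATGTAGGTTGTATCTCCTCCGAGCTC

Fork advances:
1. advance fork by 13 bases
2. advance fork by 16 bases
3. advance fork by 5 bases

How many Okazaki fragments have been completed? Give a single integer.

Answer: 8

Derivation:
Step 1: advance 13 -> fork_pos = 0 + 13 = 13. Reached multiple(s) of 4: 4, 8, 12 -> fragments 1-3 completed (3 total).
Step 2: advance 16 -> fork_pos = 13 + 16 = 29. Reached multiple(s) of 4: 16, 20, 24, 28 -> fragments 4-7 completed (7 total).
Step 3: advance 5 -> fork_pos = 29 + 5 = 34. Reached multiple(s) of 4: 32 -> fragment 8 completed (8 total).
Check: final fork_pos = 34; the multiples of 4 that are <= 34 are 4..32 -> 34 // 4 = 8 completed fragment(s).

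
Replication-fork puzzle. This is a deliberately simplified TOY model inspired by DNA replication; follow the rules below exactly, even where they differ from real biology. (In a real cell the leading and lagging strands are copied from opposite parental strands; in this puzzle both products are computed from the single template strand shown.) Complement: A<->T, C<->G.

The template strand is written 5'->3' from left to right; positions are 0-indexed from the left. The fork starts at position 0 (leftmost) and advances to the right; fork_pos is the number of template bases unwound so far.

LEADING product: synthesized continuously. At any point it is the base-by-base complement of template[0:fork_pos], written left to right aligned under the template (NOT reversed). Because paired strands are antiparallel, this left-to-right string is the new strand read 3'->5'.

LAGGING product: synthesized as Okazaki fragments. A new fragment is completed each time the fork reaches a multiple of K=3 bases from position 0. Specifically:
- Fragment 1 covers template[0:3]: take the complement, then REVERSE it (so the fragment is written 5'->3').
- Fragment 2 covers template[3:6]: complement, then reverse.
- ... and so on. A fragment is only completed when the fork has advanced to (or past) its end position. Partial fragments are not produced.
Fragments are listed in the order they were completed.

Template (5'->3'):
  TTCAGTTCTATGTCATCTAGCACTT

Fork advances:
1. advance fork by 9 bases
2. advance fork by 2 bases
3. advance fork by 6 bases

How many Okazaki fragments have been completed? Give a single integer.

Answer: 5

Derivation:
Step 1: advance 9 -> fork_pos = 0 + 9 = 9. Reached multiple(s) of 3: 3, 6, 9 -> fragments 1-3 completed (3 total).
Step 2: advance 2 -> fork_pos = 9 + 2 = 11. Next multiple of 3 is 12 (not reached); still 3 fragment(s).
Step 3: advance 6 -> fork_pos = 11 + 6 = 17. Reached multiple(s) of 3: 12, 15 -> fragments 4-5 completed (5 total).
Check: final fork_pos = 17; the multiples of 3 that are <= 17 are 3..15 -> 17 // 3 = 5 completed fragment(s).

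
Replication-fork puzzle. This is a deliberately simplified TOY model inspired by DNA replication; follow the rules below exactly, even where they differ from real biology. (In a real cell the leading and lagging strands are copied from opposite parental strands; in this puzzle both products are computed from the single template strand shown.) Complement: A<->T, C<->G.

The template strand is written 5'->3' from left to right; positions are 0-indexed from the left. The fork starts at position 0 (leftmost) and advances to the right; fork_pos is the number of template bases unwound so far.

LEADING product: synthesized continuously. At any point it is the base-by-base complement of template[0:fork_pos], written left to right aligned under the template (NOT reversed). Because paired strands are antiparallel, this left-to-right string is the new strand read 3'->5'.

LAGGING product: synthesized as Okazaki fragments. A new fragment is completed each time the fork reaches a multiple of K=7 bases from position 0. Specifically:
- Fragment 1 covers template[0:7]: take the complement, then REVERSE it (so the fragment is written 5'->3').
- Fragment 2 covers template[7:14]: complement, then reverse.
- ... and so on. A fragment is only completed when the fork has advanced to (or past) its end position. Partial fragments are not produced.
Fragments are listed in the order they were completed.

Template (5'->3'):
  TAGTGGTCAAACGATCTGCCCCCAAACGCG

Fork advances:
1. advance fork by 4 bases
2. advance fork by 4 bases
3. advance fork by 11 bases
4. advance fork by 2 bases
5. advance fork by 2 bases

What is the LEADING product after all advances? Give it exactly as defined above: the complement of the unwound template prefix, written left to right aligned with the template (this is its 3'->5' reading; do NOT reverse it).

Step 1: advance 4 -> fork_pos = 0 + 4 = 4.
Step 2: advance 4 -> fork_pos = 4 + 4 = 8.
Step 3: advance 11 -> fork_pos = 8 + 11 = 19.
Step 4: advance 2 -> fork_pos = 19 + 2 = 21.
Step 5: advance 2 -> fork_pos = 21 + 2 = 23.
Unwound prefix: template[0:23] = TAGTGGTCAAACGATCTGCCCCC
Complement it base by base (A<->T, C<->G), keeping left-to-right order:
  [0:5] TAGTG -> ATCAC
  [5:10] GTCAA -> CAGTT
  [10:15] ACGAT -> TGCTA
  [15:20] CTGCC -> GACGG
  [20:23] CCC -> GGG
Concatenate: ATCACCAGTTTGCTAGACGGGGG (length 23; written aligned with the template, i.e. 3'->5').

Answer: ATCACCAGTTTGCTAGACGGGGG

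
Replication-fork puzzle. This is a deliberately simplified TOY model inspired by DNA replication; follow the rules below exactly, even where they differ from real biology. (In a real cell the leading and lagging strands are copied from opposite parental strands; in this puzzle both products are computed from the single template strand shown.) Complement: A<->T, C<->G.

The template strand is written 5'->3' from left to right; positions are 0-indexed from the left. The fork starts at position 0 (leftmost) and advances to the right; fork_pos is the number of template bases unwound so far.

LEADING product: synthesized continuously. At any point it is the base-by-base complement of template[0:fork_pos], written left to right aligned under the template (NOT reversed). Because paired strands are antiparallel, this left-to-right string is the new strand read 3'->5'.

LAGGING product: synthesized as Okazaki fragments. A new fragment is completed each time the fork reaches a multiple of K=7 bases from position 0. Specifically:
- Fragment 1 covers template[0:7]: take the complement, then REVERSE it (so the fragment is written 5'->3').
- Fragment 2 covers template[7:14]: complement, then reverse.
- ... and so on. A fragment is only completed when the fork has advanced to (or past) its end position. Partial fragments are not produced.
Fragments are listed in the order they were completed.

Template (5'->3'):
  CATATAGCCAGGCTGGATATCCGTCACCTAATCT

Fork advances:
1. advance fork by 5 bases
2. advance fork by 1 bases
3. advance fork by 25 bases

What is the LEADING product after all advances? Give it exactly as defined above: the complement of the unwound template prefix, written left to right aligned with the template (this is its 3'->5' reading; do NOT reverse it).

Step 1: advance 5 -> fork_pos = 0 + 5 = 5.
Step 2: advance 1 -> fork_pos = 5 + 1 = 6.
Step 3: advance 25 -> fork_pos = 6 + 25 = 31.
Unwound prefix: template[0:31] = CATATAGCCAGGCTGGATATCCGTCACCTAA
Complement it base by base (A<->T, C<->G), keeping left-to-right order:
  [0:5] CATAT -> GTATA
  [5:10] AGCCA -> TCGGT
  [10:15] GGCTG -> CCGAC
  [15:20] GATAT -> CTATA
  [20:25] CCGTC -> GGCAG
  [25:30] ACCTA -> TGGAT
  [30:31] A -> T
Concatenate: GTATATCGGTCCGACCTATAGGCAGTGGATT (length 31; written aligned with the template, i.e. 3'->5').

Answer: GTATATCGGTCCGACCTATAGGCAGTGGATT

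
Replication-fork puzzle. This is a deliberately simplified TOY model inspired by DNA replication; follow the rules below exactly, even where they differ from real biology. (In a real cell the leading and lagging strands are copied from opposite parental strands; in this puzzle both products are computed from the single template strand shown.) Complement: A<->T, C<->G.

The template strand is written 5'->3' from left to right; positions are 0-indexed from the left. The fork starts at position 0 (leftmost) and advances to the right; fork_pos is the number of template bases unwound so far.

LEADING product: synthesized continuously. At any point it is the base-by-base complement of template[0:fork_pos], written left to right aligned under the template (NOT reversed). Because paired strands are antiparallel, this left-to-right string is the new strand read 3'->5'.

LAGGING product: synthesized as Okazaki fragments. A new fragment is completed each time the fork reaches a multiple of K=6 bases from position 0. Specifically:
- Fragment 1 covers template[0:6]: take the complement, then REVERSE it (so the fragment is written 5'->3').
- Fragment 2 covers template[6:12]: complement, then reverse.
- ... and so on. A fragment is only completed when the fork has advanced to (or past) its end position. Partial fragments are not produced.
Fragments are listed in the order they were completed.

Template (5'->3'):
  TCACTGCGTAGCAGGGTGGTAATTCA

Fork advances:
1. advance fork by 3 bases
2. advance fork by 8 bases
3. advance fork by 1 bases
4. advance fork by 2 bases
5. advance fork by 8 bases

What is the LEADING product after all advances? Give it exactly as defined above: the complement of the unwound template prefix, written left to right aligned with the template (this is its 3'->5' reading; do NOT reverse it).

Answer: AGTGACGCATCGTCCCACCATT

Derivation:
Step 1: advance 3 -> fork_pos = 0 + 3 = 3.
Step 2: advance 8 -> fork_pos = 3 + 8 = 11.
Step 3: advance 1 -> fork_pos = 11 + 1 = 12.
Step 4: advance 2 -> fork_pos = 12 + 2 = 14.
Step 5: advance 8 -> fork_pos = 14 + 8 = 22.
Unwound prefix: template[0:22] = TCACTGCGTAGCAGGGTGGTAA
Complement it base by base (A<->T, C<->G), keeping left-to-right order:
  [0:5] TCACT -> AGTGA
  [5:10] GCGTA -> CGCAT
  [10:15] GCAGG -> CGTCC
  [15:20] GTGGT -> CACCA
  [20:22] AA -> TT
Concatenate: AGTGACGCATCGTCCCACCATT (length 22; written aligned with the template, i.e. 3'->5').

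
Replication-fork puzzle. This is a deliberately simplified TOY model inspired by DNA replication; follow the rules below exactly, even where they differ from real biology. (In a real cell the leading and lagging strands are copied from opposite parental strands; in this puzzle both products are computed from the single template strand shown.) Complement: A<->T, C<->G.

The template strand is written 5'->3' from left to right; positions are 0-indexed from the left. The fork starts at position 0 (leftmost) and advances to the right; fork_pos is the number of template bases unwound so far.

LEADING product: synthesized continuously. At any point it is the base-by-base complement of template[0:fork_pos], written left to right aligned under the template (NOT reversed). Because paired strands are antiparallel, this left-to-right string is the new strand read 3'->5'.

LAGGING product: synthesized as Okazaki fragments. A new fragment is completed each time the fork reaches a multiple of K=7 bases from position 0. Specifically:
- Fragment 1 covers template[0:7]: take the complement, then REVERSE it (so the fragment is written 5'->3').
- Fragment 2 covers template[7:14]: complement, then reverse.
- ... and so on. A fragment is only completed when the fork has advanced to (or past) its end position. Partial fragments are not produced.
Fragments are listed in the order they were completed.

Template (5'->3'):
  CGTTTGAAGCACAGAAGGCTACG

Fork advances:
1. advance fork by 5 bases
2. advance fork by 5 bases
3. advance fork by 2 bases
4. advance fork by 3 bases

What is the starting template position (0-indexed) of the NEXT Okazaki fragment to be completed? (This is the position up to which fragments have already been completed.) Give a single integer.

Answer: 14

Derivation:
Step 1: advance 5 -> fork_pos = 0 + 5 = 5. Next multiple of 7 is 7 (not reached); still 0 fragment(s).
Step 2: advance 5 -> fork_pos = 5 + 5 = 10. Reached multiple(s) of 7: 7 -> fragment 1 completed (1 total).
Step 3: advance 2 -> fork_pos = 10 + 2 = 12. Next multiple of 7 is 14 (not reached); still 1 fragment(s).
Step 4: advance 3 -> fork_pos = 12 + 3 = 15. Reached multiple(s) of 7: 14 -> fragment 2 completed (2 total).
2 fragment(s) completed, covering template[0:14] (2 x 7 = 14). The next fragment, fragment 3, covers template[14:21], so it starts at position 14.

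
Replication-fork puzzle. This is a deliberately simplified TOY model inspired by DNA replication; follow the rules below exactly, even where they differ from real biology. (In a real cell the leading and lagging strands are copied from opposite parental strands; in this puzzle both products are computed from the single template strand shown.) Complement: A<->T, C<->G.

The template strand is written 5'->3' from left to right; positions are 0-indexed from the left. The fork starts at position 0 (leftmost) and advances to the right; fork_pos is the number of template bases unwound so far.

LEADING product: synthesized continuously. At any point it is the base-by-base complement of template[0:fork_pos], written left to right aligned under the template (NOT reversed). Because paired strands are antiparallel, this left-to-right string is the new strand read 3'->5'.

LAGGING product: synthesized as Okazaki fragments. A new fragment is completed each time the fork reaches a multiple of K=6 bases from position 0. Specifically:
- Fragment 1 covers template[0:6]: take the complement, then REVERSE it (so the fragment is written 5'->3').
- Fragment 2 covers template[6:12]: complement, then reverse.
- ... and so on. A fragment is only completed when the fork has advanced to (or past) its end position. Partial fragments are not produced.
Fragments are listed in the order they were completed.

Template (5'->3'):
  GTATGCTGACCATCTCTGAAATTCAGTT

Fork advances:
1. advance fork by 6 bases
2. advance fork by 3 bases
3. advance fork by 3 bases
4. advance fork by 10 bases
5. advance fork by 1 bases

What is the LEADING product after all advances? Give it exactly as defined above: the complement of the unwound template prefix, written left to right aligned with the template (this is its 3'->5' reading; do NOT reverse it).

Step 1: advance 6 -> fork_pos = 0 + 6 = 6.
Step 2: advance 3 -> fork_pos = 6 + 3 = 9.
Step 3: advance 3 -> fork_pos = 9 + 3 = 12.
Step 4: advance 10 -> fork_pos = 12 + 10 = 22.
Step 5: advance 1 -> fork_pos = 22 + 1 = 23.
Unwound prefix: template[0:23] = GTATGCTGACCATCTCTGAAATT
Complement it base by base (A<->T, C<->G), keeping left-to-right order:
  [0:5] GTATG -> CATAC
  [5:10] CTGAC -> GACTG
  [10:15] CATCT -> GTAGA
  [15:20] CTGAA -> GACTT
  [20:23] ATT -> TAA
Concatenate: CATACGACTGGTAGAGACTTTAA (length 23; written aligned with the template, i.e. 3'->5').

Answer: CATACGACTGGTAGAGACTTTAA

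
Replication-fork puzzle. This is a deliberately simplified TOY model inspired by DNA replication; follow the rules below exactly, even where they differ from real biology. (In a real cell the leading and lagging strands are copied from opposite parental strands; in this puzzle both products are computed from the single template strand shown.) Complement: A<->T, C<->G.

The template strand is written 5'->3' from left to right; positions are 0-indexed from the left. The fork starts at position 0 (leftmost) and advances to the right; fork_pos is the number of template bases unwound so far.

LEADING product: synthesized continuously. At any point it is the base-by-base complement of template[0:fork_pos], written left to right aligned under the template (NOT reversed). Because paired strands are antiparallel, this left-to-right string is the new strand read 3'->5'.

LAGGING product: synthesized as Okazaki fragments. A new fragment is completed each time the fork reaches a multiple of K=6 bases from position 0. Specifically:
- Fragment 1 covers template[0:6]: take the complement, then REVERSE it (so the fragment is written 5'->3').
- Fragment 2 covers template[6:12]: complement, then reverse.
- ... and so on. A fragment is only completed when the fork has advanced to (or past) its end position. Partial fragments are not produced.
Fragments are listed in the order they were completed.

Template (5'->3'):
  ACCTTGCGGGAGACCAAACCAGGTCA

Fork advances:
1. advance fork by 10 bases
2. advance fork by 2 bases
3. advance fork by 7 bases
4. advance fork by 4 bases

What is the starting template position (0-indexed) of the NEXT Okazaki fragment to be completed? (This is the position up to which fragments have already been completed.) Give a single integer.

Answer: 18

Derivation:
Step 1: advance 10 -> fork_pos = 0 + 10 = 10. Reached multiple(s) of 6: 6 -> fragment 1 completed (1 total).
Step 2: advance 2 -> fork_pos = 10 + 2 = 12. Reached multiple(s) of 6: 12 -> fragment 2 completed (2 total).
Step 3: advance 7 -> fork_pos = 12 + 7 = 19. Reached multiple(s) of 6: 18 -> fragment 3 completed (3 total).
Step 4: advance 4 -> fork_pos = 19 + 4 = 23. Next multiple of 6 is 24 (not reached); still 3 fragment(s).
3 fragment(s) completed, covering template[0:18] (3 x 6 = 18). The next fragment, fragment 4, covers template[18:24], so it starts at position 18.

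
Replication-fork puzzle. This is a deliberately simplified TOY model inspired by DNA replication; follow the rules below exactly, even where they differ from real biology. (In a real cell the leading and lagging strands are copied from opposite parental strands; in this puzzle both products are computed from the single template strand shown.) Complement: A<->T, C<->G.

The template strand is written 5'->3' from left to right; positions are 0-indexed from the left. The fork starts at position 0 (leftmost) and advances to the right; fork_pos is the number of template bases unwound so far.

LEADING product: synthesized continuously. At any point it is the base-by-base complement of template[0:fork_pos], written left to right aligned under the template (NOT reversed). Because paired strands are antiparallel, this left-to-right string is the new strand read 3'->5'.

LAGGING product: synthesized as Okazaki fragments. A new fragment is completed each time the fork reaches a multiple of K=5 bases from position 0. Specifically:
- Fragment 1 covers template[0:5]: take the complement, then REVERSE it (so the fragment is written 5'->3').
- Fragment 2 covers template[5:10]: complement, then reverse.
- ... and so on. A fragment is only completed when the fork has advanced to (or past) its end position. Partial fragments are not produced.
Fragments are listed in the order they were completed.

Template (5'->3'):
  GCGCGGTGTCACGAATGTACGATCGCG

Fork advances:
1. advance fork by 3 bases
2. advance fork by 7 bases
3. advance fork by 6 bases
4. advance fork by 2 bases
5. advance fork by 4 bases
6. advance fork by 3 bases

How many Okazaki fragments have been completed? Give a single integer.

Step 1: advance 3 -> fork_pos = 0 + 3 = 3. Next multiple of 5 is 5 (not reached); still 0 fragment(s).
Step 2: advance 7 -> fork_pos = 3 + 7 = 10. Reached multiple(s) of 5: 5, 10 -> fragments 1-2 completed (2 total).
Step 3: advance 6 -> fork_pos = 10 + 6 = 16. Reached multiple(s) of 5: 15 -> fragment 3 completed (3 total).
Step 4: advance 2 -> fork_pos = 16 + 2 = 18. Next multiple of 5 is 20 (not reached); still 3 fragment(s).
Step 5: advance 4 -> fork_pos = 18 + 4 = 22. Reached multiple(s) of 5: 20 -> fragment 4 completed (4 total).
Step 6: advance 3 -> fork_pos = 22 + 3 = 25. Reached multiple(s) of 5: 25 -> fragment 5 completed (5 total).
Check: final fork_pos = 25; the multiples of 5 that are <= 25 are 5..25 -> 25 // 5 = 5 completed fragment(s).

Answer: 5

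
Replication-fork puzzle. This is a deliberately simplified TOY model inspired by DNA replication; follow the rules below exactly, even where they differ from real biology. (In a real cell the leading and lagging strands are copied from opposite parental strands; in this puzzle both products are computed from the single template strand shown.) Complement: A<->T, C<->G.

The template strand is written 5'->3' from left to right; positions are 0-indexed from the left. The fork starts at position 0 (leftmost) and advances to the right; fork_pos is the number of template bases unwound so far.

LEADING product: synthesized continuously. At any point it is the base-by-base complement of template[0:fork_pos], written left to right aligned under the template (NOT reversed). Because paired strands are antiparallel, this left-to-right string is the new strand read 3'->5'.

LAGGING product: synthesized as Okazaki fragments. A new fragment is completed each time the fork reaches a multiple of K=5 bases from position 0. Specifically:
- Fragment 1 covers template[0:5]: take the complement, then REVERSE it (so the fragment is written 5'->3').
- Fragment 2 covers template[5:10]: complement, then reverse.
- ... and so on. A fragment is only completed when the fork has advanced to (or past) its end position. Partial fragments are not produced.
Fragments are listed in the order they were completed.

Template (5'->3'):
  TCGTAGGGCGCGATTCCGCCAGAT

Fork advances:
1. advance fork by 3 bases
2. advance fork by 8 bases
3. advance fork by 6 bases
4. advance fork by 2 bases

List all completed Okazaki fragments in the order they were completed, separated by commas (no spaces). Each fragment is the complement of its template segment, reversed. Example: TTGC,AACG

Answer: TACGA,CGCCC,AATCG

Derivation:
Step 1: advance 3 -> fork_pos = 0 + 3 = 3. Next multiple of 5 is 5 (not reached); still 0 fragment(s).
Step 2: advance 8 -> fork_pos = 3 + 8 = 11. Reached multiple(s) of 5: 5, 10 -> fragments 1-2 completed (2 total).
Step 3: advance 6 -> fork_pos = 11 + 6 = 17. Reached multiple(s) of 5: 15 -> fragment 3 completed (3 total).
Step 4: advance 2 -> fork_pos = 17 + 2 = 19. Next multiple of 5 is 20 (not reached); still 3 fragment(s).
Final fork_pos = 19, so 3 fragment(s) are complete. Build each: template segment -> complement -> reverse.
Fragment 1: template[0:5] = TCGTA -> complement AGCAT -> reversed TACGA
Fragment 2: template[5:10] = GGGCG -> complement CCCGC -> reversed CGCCC
Fragment 3: template[10:15] = CGATT -> complement GCTAA -> reversed AATCG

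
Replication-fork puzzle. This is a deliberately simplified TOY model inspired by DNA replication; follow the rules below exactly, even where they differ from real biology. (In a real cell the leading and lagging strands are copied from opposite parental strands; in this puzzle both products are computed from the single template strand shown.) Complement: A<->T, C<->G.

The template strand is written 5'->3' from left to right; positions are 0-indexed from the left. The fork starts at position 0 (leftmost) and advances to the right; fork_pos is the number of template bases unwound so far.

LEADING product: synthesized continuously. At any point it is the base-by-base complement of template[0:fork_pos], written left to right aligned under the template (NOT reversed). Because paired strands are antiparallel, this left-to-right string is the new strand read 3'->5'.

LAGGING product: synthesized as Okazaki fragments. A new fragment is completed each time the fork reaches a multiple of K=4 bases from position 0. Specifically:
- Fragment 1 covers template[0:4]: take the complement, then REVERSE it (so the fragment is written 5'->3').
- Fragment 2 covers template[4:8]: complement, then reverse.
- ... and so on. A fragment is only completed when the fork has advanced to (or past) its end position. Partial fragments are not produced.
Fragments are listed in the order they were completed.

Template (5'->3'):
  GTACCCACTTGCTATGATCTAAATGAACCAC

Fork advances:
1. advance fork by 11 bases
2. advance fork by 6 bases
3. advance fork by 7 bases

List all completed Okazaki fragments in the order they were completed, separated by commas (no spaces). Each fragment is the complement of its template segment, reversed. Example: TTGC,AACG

Step 1: advance 11 -> fork_pos = 0 + 11 = 11. Reached multiple(s) of 4: 4, 8 -> fragments 1-2 completed (2 total).
Step 2: advance 6 -> fork_pos = 11 + 6 = 17. Reached multiple(s) of 4: 12, 16 -> fragments 3-4 completed (4 total).
Step 3: advance 7 -> fork_pos = 17 + 7 = 24. Reached multiple(s) of 4: 20, 24 -> fragments 5-6 completed (6 total).
Final fork_pos = 24, so 6 fragment(s) are complete. Build each: template segment -> complement -> reverse.
Fragment 1: template[0:4] = GTAC -> complement CATG -> reversed GTAC
Fragment 2: template[4:8] = CCAC -> complement GGTG -> reversed GTGG
Fragment 3: template[8:12] = TTGC -> complement AACG -> reversed GCAA
Fragment 4: template[12:16] = TATG -> complement ATAC -> reversed CATA
Fragment 5: template[16:20] = ATCT -> complement TAGA -> reversed AGAT
Fragment 6: template[20:24] = AAAT -> complement TTTA -> reversed ATTT

Answer: GTAC,GTGG,GCAA,CATA,AGAT,ATTT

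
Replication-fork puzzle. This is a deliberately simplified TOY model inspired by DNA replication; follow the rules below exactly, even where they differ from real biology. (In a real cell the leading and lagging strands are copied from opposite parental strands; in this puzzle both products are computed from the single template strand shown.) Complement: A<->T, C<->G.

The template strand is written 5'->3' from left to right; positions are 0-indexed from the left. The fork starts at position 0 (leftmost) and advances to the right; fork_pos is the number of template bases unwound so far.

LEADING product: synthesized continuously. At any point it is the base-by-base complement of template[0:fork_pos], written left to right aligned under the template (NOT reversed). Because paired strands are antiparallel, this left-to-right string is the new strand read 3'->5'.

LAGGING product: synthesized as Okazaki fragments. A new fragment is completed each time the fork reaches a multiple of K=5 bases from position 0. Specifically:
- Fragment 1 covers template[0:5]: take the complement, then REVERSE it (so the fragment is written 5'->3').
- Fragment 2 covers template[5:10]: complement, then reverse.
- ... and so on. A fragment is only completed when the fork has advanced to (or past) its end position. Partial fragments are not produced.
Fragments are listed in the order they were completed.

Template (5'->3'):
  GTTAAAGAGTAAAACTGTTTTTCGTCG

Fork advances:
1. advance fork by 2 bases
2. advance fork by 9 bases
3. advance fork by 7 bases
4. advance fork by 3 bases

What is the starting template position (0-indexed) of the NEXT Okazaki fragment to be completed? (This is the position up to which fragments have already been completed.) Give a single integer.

Step 1: advance 2 -> fork_pos = 0 + 2 = 2. Next multiple of 5 is 5 (not reached); still 0 fragment(s).
Step 2: advance 9 -> fork_pos = 2 + 9 = 11. Reached multiple(s) of 5: 5, 10 -> fragments 1-2 completed (2 total).
Step 3: advance 7 -> fork_pos = 11 + 7 = 18. Reached multiple(s) of 5: 15 -> fragment 3 completed (3 total).
Step 4: advance 3 -> fork_pos = 18 + 3 = 21. Reached multiple(s) of 5: 20 -> fragment 4 completed (4 total).
4 fragment(s) completed, covering template[0:20] (4 x 5 = 20). The next fragment, fragment 5, covers template[20:25], so it starts at position 20.

Answer: 20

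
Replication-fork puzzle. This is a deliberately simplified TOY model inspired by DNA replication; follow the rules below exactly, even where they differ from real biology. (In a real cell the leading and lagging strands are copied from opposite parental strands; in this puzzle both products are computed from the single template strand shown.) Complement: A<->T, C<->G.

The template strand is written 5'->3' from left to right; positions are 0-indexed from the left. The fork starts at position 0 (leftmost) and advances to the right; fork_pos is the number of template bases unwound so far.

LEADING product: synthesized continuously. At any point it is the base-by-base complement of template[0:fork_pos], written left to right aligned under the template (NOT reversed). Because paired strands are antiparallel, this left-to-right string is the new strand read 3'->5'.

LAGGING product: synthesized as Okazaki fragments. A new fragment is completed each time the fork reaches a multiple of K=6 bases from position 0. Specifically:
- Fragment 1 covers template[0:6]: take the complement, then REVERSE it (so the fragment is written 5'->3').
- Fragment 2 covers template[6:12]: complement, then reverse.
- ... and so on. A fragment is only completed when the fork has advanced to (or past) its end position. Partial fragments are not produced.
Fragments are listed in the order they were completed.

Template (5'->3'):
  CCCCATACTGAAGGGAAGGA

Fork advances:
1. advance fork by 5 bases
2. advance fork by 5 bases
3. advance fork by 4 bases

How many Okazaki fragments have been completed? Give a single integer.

Answer: 2

Derivation:
Step 1: advance 5 -> fork_pos = 0 + 5 = 5. Next multiple of 6 is 6 (not reached); still 0 fragment(s).
Step 2: advance 5 -> fork_pos = 5 + 5 = 10. Reached multiple(s) of 6: 6 -> fragment 1 completed (1 total).
Step 3: advance 4 -> fork_pos = 10 + 4 = 14. Reached multiple(s) of 6: 12 -> fragment 2 completed (2 total).
Check: final fork_pos = 14; the multiples of 6 that are <= 14 are 6..12 -> 14 // 6 = 2 completed fragment(s).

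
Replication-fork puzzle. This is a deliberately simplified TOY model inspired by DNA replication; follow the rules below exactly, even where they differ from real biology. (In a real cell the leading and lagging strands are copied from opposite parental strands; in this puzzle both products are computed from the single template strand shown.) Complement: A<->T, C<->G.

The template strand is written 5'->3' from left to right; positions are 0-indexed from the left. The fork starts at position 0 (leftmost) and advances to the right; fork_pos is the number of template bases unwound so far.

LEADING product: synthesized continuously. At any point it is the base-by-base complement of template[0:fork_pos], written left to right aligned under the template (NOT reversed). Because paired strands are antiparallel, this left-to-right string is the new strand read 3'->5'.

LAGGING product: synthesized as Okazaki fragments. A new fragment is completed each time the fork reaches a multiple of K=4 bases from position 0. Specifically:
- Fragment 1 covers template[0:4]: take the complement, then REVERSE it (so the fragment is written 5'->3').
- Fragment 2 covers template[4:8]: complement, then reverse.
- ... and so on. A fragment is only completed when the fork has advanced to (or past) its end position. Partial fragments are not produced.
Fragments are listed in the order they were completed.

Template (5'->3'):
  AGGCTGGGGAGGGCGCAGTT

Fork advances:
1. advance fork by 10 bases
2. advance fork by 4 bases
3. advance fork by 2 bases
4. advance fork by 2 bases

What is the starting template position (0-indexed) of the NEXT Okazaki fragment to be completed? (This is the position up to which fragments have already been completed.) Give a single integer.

Answer: 16

Derivation:
Step 1: advance 10 -> fork_pos = 0 + 10 = 10. Reached multiple(s) of 4: 4, 8 -> fragments 1-2 completed (2 total).
Step 2: advance 4 -> fork_pos = 10 + 4 = 14. Reached multiple(s) of 4: 12 -> fragment 3 completed (3 total).
Step 3: advance 2 -> fork_pos = 14 + 2 = 16. Reached multiple(s) of 4: 16 -> fragment 4 completed (4 total).
Step 4: advance 2 -> fork_pos = 16 + 2 = 18. Next multiple of 4 is 20 (not reached); still 4 fragment(s).
4 fragment(s) completed, covering template[0:16] (4 x 4 = 16). The next fragment, fragment 5, covers template[16:20], so it starts at position 16.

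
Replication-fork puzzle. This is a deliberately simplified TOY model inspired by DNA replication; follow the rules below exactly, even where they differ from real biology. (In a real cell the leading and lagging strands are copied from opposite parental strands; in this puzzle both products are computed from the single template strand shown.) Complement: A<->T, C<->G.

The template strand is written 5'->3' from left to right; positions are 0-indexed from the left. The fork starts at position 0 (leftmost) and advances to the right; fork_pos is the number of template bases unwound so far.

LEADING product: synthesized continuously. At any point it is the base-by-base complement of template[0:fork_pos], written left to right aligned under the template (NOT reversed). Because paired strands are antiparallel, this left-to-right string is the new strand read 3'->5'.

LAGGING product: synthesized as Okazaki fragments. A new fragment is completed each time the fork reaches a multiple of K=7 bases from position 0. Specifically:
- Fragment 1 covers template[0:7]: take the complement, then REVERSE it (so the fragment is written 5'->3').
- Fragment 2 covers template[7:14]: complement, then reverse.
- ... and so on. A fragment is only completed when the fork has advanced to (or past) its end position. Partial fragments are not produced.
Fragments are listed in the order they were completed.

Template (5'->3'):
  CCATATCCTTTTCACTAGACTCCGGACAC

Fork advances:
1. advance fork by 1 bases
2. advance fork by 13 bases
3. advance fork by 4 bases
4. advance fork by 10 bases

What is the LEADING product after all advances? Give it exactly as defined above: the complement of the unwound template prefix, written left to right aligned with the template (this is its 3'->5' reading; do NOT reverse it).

Step 1: advance 1 -> fork_pos = 0 + 1 = 1.
Step 2: advance 13 -> fork_pos = 1 + 13 = 14.
Step 3: advance 4 -> fork_pos = 14 + 4 = 18.
Step 4: advance 10 -> fork_pos = 18 + 10 = 28.
Unwound prefix: template[0:28] = CCATATCCTTTTCACTAGACTCCGGACA
Complement it base by base (A<->T, C<->G), keeping left-to-right order:
  [0:5] CCATA -> GGTAT
  [5:10] TCCTT -> AGGAA
  [10:15] TTCAC -> AAGTG
  [15:20] TAGAC -> ATCTG
  [20:25] TCCGG -> AGGCC
  [25:28] ACA -> TGT
Concatenate: GGTATAGGAAAAGTGATCTGAGGCCTGT (length 28; written aligned with the template, i.e. 3'->5').

Answer: GGTATAGGAAAAGTGATCTGAGGCCTGT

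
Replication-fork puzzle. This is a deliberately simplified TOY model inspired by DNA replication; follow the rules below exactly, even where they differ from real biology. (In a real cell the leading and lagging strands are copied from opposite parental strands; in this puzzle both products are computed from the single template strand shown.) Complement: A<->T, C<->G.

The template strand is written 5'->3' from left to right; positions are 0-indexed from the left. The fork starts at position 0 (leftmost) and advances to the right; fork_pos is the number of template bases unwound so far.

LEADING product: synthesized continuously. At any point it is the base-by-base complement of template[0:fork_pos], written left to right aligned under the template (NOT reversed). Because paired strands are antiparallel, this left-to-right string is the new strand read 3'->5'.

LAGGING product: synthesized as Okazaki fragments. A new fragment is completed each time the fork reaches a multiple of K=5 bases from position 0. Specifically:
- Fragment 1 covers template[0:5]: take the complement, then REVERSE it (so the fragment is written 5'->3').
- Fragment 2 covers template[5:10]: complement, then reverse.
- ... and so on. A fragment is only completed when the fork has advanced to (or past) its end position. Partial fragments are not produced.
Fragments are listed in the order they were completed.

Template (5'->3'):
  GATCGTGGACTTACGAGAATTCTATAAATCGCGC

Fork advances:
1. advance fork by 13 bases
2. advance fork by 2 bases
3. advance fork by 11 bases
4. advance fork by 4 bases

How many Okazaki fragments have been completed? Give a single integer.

Step 1: advance 13 -> fork_pos = 0 + 13 = 13. Reached multiple(s) of 5: 5, 10 -> fragments 1-2 completed (2 total).
Step 2: advance 2 -> fork_pos = 13 + 2 = 15. Reached multiple(s) of 5: 15 -> fragment 3 completed (3 total).
Step 3: advance 11 -> fork_pos = 15 + 11 = 26. Reached multiple(s) of 5: 20, 25 -> fragments 4-5 completed (5 total).
Step 4: advance 4 -> fork_pos = 26 + 4 = 30. Reached multiple(s) of 5: 30 -> fragment 6 completed (6 total).
Check: final fork_pos = 30; the multiples of 5 that are <= 30 are 5..30 -> 30 // 5 = 6 completed fragment(s).

Answer: 6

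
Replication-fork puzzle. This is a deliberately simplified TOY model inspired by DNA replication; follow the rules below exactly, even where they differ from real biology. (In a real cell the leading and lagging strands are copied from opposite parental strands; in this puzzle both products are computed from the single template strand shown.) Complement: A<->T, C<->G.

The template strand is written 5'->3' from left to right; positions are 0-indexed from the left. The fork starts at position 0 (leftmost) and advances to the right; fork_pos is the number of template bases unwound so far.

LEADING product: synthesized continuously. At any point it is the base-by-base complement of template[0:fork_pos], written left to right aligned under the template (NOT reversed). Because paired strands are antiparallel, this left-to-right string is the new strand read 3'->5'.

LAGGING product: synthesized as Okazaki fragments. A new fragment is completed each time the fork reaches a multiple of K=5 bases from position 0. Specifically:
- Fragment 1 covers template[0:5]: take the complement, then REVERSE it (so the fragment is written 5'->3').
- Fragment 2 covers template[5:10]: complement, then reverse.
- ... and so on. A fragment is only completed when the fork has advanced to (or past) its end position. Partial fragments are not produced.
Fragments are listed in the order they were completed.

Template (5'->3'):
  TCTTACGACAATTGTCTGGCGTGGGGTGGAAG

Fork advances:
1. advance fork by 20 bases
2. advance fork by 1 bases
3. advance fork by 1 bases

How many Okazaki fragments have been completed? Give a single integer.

Answer: 4

Derivation:
Step 1: advance 20 -> fork_pos = 0 + 20 = 20. Reached multiple(s) of 5: 5, 10, 15, 20 -> fragments 1-4 completed (4 total).
Step 2: advance 1 -> fork_pos = 20 + 1 = 21. Next multiple of 5 is 25 (not reached); still 4 fragment(s).
Step 3: advance 1 -> fork_pos = 21 + 1 = 22. Next multiple of 5 is 25 (not reached); still 4 fragment(s).
Check: final fork_pos = 22; the multiples of 5 that are <= 22 are 5..20 -> 22 // 5 = 4 completed fragment(s).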